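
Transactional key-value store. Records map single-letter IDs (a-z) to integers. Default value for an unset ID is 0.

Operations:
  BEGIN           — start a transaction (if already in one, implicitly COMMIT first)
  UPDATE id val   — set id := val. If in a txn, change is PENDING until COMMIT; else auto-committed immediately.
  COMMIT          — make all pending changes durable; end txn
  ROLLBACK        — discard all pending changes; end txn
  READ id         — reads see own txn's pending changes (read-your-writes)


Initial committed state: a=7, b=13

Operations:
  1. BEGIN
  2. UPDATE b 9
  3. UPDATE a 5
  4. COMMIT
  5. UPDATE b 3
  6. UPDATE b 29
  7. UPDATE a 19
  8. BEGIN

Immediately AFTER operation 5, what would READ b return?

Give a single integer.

Answer: 3

Derivation:
Initial committed: {a=7, b=13}
Op 1: BEGIN: in_txn=True, pending={}
Op 2: UPDATE b=9 (pending; pending now {b=9})
Op 3: UPDATE a=5 (pending; pending now {a=5, b=9})
Op 4: COMMIT: merged ['a', 'b'] into committed; committed now {a=5, b=9}
Op 5: UPDATE b=3 (auto-commit; committed b=3)
After op 5: visible(b) = 3 (pending={}, committed={a=5, b=3})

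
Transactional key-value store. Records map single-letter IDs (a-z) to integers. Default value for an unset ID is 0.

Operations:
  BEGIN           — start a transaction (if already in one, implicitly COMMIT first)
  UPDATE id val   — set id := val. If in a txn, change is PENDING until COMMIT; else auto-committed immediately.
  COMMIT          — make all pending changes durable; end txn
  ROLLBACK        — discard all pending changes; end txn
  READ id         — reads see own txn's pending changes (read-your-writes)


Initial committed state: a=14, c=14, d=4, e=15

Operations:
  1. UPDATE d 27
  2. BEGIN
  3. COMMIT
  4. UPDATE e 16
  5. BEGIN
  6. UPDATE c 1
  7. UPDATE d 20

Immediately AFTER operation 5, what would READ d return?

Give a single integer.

Answer: 27

Derivation:
Initial committed: {a=14, c=14, d=4, e=15}
Op 1: UPDATE d=27 (auto-commit; committed d=27)
Op 2: BEGIN: in_txn=True, pending={}
Op 3: COMMIT: merged [] into committed; committed now {a=14, c=14, d=27, e=15}
Op 4: UPDATE e=16 (auto-commit; committed e=16)
Op 5: BEGIN: in_txn=True, pending={}
After op 5: visible(d) = 27 (pending={}, committed={a=14, c=14, d=27, e=16})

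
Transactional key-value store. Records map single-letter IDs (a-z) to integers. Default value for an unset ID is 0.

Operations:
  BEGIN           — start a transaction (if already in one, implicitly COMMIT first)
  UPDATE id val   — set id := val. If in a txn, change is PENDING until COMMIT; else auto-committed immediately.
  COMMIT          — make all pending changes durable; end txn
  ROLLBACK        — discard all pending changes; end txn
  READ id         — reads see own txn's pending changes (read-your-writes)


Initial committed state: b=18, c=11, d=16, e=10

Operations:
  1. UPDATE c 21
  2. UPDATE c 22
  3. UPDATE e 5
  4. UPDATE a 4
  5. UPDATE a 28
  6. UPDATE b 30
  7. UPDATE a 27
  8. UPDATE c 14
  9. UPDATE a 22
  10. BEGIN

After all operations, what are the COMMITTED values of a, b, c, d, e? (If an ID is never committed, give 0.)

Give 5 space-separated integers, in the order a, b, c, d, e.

Initial committed: {b=18, c=11, d=16, e=10}
Op 1: UPDATE c=21 (auto-commit; committed c=21)
Op 2: UPDATE c=22 (auto-commit; committed c=22)
Op 3: UPDATE e=5 (auto-commit; committed e=5)
Op 4: UPDATE a=4 (auto-commit; committed a=4)
Op 5: UPDATE a=28 (auto-commit; committed a=28)
Op 6: UPDATE b=30 (auto-commit; committed b=30)
Op 7: UPDATE a=27 (auto-commit; committed a=27)
Op 8: UPDATE c=14 (auto-commit; committed c=14)
Op 9: UPDATE a=22 (auto-commit; committed a=22)
Op 10: BEGIN: in_txn=True, pending={}
Final committed: {a=22, b=30, c=14, d=16, e=5}

Answer: 22 30 14 16 5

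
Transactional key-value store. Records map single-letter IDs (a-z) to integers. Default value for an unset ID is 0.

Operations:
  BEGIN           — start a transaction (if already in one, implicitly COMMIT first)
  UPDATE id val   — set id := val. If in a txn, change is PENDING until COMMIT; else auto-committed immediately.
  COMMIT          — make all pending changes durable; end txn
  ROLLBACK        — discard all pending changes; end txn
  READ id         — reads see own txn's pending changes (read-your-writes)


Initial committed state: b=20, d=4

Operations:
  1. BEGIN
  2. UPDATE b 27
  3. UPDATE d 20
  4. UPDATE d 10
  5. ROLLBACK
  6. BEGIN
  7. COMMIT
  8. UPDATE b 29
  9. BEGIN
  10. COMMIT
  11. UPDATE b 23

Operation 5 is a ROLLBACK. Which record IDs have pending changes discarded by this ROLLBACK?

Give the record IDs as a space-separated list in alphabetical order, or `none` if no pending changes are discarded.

Answer: b d

Derivation:
Initial committed: {b=20, d=4}
Op 1: BEGIN: in_txn=True, pending={}
Op 2: UPDATE b=27 (pending; pending now {b=27})
Op 3: UPDATE d=20 (pending; pending now {b=27, d=20})
Op 4: UPDATE d=10 (pending; pending now {b=27, d=10})
Op 5: ROLLBACK: discarded pending ['b', 'd']; in_txn=False
Op 6: BEGIN: in_txn=True, pending={}
Op 7: COMMIT: merged [] into committed; committed now {b=20, d=4}
Op 8: UPDATE b=29 (auto-commit; committed b=29)
Op 9: BEGIN: in_txn=True, pending={}
Op 10: COMMIT: merged [] into committed; committed now {b=29, d=4}
Op 11: UPDATE b=23 (auto-commit; committed b=23)
ROLLBACK at op 5 discards: ['b', 'd']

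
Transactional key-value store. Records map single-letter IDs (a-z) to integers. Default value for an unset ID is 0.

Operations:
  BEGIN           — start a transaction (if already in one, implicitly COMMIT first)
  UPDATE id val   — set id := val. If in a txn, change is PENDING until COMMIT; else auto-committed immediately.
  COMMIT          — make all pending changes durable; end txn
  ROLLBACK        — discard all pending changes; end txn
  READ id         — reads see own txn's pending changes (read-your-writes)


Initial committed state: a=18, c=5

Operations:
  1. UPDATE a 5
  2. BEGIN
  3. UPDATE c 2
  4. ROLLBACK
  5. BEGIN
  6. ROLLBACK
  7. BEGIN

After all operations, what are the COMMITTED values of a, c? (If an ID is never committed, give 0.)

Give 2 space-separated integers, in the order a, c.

Initial committed: {a=18, c=5}
Op 1: UPDATE a=5 (auto-commit; committed a=5)
Op 2: BEGIN: in_txn=True, pending={}
Op 3: UPDATE c=2 (pending; pending now {c=2})
Op 4: ROLLBACK: discarded pending ['c']; in_txn=False
Op 5: BEGIN: in_txn=True, pending={}
Op 6: ROLLBACK: discarded pending []; in_txn=False
Op 7: BEGIN: in_txn=True, pending={}
Final committed: {a=5, c=5}

Answer: 5 5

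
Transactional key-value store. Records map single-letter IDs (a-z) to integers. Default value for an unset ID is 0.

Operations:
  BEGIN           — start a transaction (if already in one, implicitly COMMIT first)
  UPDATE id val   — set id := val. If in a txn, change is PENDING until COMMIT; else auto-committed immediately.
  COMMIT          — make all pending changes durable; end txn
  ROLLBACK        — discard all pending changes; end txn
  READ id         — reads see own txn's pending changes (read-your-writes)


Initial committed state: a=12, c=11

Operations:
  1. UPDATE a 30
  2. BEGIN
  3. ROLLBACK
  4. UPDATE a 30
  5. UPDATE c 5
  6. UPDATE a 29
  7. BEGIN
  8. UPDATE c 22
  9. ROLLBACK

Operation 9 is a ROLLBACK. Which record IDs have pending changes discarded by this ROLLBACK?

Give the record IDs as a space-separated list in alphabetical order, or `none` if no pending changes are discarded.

Answer: c

Derivation:
Initial committed: {a=12, c=11}
Op 1: UPDATE a=30 (auto-commit; committed a=30)
Op 2: BEGIN: in_txn=True, pending={}
Op 3: ROLLBACK: discarded pending []; in_txn=False
Op 4: UPDATE a=30 (auto-commit; committed a=30)
Op 5: UPDATE c=5 (auto-commit; committed c=5)
Op 6: UPDATE a=29 (auto-commit; committed a=29)
Op 7: BEGIN: in_txn=True, pending={}
Op 8: UPDATE c=22 (pending; pending now {c=22})
Op 9: ROLLBACK: discarded pending ['c']; in_txn=False
ROLLBACK at op 9 discards: ['c']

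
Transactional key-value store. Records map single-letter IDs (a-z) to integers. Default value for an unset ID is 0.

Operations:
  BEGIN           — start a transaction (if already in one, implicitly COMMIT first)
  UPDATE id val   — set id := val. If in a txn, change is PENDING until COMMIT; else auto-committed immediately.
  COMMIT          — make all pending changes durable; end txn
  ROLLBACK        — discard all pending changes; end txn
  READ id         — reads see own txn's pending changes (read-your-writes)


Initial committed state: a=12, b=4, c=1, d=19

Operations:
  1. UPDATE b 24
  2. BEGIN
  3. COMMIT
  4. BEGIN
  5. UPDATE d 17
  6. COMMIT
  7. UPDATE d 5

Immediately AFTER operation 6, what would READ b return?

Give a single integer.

Answer: 24

Derivation:
Initial committed: {a=12, b=4, c=1, d=19}
Op 1: UPDATE b=24 (auto-commit; committed b=24)
Op 2: BEGIN: in_txn=True, pending={}
Op 3: COMMIT: merged [] into committed; committed now {a=12, b=24, c=1, d=19}
Op 4: BEGIN: in_txn=True, pending={}
Op 5: UPDATE d=17 (pending; pending now {d=17})
Op 6: COMMIT: merged ['d'] into committed; committed now {a=12, b=24, c=1, d=17}
After op 6: visible(b) = 24 (pending={}, committed={a=12, b=24, c=1, d=17})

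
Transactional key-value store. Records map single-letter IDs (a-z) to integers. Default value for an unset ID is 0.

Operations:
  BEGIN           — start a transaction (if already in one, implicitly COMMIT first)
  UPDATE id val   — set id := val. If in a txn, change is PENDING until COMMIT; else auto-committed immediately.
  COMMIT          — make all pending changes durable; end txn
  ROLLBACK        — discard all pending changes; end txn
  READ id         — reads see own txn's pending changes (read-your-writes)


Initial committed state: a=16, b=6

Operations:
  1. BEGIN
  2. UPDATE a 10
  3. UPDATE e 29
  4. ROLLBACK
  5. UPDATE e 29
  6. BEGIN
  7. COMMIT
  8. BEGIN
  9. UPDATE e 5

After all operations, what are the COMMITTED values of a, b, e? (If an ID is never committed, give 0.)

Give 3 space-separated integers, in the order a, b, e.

Initial committed: {a=16, b=6}
Op 1: BEGIN: in_txn=True, pending={}
Op 2: UPDATE a=10 (pending; pending now {a=10})
Op 3: UPDATE e=29 (pending; pending now {a=10, e=29})
Op 4: ROLLBACK: discarded pending ['a', 'e']; in_txn=False
Op 5: UPDATE e=29 (auto-commit; committed e=29)
Op 6: BEGIN: in_txn=True, pending={}
Op 7: COMMIT: merged [] into committed; committed now {a=16, b=6, e=29}
Op 8: BEGIN: in_txn=True, pending={}
Op 9: UPDATE e=5 (pending; pending now {e=5})
Final committed: {a=16, b=6, e=29}

Answer: 16 6 29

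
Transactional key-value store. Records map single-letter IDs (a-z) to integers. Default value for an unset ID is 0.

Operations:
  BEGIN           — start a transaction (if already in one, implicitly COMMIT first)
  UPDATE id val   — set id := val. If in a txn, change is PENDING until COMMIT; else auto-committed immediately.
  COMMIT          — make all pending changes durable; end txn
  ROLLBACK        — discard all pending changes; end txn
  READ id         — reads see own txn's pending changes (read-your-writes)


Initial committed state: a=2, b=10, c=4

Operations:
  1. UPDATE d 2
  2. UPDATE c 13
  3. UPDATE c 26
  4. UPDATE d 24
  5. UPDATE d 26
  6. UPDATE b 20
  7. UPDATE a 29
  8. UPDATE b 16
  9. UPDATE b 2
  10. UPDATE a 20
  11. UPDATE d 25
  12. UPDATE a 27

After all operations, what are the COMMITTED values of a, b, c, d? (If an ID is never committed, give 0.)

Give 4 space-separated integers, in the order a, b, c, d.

Answer: 27 2 26 25

Derivation:
Initial committed: {a=2, b=10, c=4}
Op 1: UPDATE d=2 (auto-commit; committed d=2)
Op 2: UPDATE c=13 (auto-commit; committed c=13)
Op 3: UPDATE c=26 (auto-commit; committed c=26)
Op 4: UPDATE d=24 (auto-commit; committed d=24)
Op 5: UPDATE d=26 (auto-commit; committed d=26)
Op 6: UPDATE b=20 (auto-commit; committed b=20)
Op 7: UPDATE a=29 (auto-commit; committed a=29)
Op 8: UPDATE b=16 (auto-commit; committed b=16)
Op 9: UPDATE b=2 (auto-commit; committed b=2)
Op 10: UPDATE a=20 (auto-commit; committed a=20)
Op 11: UPDATE d=25 (auto-commit; committed d=25)
Op 12: UPDATE a=27 (auto-commit; committed a=27)
Final committed: {a=27, b=2, c=26, d=25}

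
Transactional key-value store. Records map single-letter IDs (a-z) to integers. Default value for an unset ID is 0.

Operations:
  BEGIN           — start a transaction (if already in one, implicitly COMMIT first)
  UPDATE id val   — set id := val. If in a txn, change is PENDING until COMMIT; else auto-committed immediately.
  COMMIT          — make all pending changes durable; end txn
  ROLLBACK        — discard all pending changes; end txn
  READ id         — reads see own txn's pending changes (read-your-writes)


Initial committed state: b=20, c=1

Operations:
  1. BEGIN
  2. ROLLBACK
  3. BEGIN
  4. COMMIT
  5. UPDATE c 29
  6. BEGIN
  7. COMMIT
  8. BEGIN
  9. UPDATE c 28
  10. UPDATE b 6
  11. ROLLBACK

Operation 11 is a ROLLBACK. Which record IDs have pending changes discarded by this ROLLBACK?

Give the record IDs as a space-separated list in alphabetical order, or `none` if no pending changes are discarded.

Initial committed: {b=20, c=1}
Op 1: BEGIN: in_txn=True, pending={}
Op 2: ROLLBACK: discarded pending []; in_txn=False
Op 3: BEGIN: in_txn=True, pending={}
Op 4: COMMIT: merged [] into committed; committed now {b=20, c=1}
Op 5: UPDATE c=29 (auto-commit; committed c=29)
Op 6: BEGIN: in_txn=True, pending={}
Op 7: COMMIT: merged [] into committed; committed now {b=20, c=29}
Op 8: BEGIN: in_txn=True, pending={}
Op 9: UPDATE c=28 (pending; pending now {c=28})
Op 10: UPDATE b=6 (pending; pending now {b=6, c=28})
Op 11: ROLLBACK: discarded pending ['b', 'c']; in_txn=False
ROLLBACK at op 11 discards: ['b', 'c']

Answer: b c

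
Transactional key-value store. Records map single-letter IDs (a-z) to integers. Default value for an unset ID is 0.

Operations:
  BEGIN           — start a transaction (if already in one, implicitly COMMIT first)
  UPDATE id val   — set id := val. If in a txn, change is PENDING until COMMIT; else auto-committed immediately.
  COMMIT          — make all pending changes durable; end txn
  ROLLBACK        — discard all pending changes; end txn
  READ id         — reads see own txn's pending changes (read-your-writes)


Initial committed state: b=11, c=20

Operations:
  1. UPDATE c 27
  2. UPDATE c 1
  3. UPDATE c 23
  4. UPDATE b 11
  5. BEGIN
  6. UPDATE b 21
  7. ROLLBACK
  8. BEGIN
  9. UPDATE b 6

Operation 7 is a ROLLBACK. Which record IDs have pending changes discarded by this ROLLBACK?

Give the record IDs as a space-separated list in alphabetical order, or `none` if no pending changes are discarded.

Answer: b

Derivation:
Initial committed: {b=11, c=20}
Op 1: UPDATE c=27 (auto-commit; committed c=27)
Op 2: UPDATE c=1 (auto-commit; committed c=1)
Op 3: UPDATE c=23 (auto-commit; committed c=23)
Op 4: UPDATE b=11 (auto-commit; committed b=11)
Op 5: BEGIN: in_txn=True, pending={}
Op 6: UPDATE b=21 (pending; pending now {b=21})
Op 7: ROLLBACK: discarded pending ['b']; in_txn=False
Op 8: BEGIN: in_txn=True, pending={}
Op 9: UPDATE b=6 (pending; pending now {b=6})
ROLLBACK at op 7 discards: ['b']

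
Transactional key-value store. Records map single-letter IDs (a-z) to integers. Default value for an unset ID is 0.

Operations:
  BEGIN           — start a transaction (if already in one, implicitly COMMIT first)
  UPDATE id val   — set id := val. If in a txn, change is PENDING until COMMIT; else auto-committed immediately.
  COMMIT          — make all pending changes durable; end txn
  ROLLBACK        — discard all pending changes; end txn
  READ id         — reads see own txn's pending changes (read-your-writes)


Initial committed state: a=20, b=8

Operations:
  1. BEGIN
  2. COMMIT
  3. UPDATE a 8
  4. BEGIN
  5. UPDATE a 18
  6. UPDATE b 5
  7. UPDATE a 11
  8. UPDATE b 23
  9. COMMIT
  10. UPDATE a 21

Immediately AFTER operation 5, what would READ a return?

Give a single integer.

Initial committed: {a=20, b=8}
Op 1: BEGIN: in_txn=True, pending={}
Op 2: COMMIT: merged [] into committed; committed now {a=20, b=8}
Op 3: UPDATE a=8 (auto-commit; committed a=8)
Op 4: BEGIN: in_txn=True, pending={}
Op 5: UPDATE a=18 (pending; pending now {a=18})
After op 5: visible(a) = 18 (pending={a=18}, committed={a=8, b=8})

Answer: 18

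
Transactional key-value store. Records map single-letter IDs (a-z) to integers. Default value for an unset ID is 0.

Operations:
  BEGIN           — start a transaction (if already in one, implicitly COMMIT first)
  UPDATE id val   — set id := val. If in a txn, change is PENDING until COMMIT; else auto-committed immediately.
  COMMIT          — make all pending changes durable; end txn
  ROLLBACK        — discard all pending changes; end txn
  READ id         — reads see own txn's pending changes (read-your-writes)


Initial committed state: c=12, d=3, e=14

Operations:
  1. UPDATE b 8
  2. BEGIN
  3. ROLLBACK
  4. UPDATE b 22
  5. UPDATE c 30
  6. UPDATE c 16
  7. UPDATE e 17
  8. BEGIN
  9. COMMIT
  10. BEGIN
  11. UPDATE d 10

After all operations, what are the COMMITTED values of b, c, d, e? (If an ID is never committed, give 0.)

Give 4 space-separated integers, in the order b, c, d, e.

Initial committed: {c=12, d=3, e=14}
Op 1: UPDATE b=8 (auto-commit; committed b=8)
Op 2: BEGIN: in_txn=True, pending={}
Op 3: ROLLBACK: discarded pending []; in_txn=False
Op 4: UPDATE b=22 (auto-commit; committed b=22)
Op 5: UPDATE c=30 (auto-commit; committed c=30)
Op 6: UPDATE c=16 (auto-commit; committed c=16)
Op 7: UPDATE e=17 (auto-commit; committed e=17)
Op 8: BEGIN: in_txn=True, pending={}
Op 9: COMMIT: merged [] into committed; committed now {b=22, c=16, d=3, e=17}
Op 10: BEGIN: in_txn=True, pending={}
Op 11: UPDATE d=10 (pending; pending now {d=10})
Final committed: {b=22, c=16, d=3, e=17}

Answer: 22 16 3 17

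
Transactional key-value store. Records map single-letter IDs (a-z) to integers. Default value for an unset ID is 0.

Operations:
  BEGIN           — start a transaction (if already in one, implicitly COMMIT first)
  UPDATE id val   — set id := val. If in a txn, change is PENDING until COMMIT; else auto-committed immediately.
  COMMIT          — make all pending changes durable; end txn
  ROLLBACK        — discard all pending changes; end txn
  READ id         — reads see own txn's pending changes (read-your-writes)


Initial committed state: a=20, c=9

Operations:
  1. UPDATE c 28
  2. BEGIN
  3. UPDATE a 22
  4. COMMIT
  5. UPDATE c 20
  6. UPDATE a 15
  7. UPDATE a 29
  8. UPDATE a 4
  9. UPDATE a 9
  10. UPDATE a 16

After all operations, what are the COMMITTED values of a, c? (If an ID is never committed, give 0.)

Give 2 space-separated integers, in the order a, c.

Answer: 16 20

Derivation:
Initial committed: {a=20, c=9}
Op 1: UPDATE c=28 (auto-commit; committed c=28)
Op 2: BEGIN: in_txn=True, pending={}
Op 3: UPDATE a=22 (pending; pending now {a=22})
Op 4: COMMIT: merged ['a'] into committed; committed now {a=22, c=28}
Op 5: UPDATE c=20 (auto-commit; committed c=20)
Op 6: UPDATE a=15 (auto-commit; committed a=15)
Op 7: UPDATE a=29 (auto-commit; committed a=29)
Op 8: UPDATE a=4 (auto-commit; committed a=4)
Op 9: UPDATE a=9 (auto-commit; committed a=9)
Op 10: UPDATE a=16 (auto-commit; committed a=16)
Final committed: {a=16, c=20}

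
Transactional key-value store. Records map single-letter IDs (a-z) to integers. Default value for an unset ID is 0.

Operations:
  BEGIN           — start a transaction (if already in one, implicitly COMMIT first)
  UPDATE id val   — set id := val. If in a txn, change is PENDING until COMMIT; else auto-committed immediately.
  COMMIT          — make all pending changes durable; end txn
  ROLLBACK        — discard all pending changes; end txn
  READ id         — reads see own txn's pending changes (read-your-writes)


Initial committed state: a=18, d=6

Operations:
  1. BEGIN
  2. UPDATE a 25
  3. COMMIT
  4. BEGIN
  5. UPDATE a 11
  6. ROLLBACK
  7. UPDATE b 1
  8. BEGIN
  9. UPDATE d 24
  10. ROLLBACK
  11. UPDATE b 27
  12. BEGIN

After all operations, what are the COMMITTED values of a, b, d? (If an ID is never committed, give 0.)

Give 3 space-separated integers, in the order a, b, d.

Initial committed: {a=18, d=6}
Op 1: BEGIN: in_txn=True, pending={}
Op 2: UPDATE a=25 (pending; pending now {a=25})
Op 3: COMMIT: merged ['a'] into committed; committed now {a=25, d=6}
Op 4: BEGIN: in_txn=True, pending={}
Op 5: UPDATE a=11 (pending; pending now {a=11})
Op 6: ROLLBACK: discarded pending ['a']; in_txn=False
Op 7: UPDATE b=1 (auto-commit; committed b=1)
Op 8: BEGIN: in_txn=True, pending={}
Op 9: UPDATE d=24 (pending; pending now {d=24})
Op 10: ROLLBACK: discarded pending ['d']; in_txn=False
Op 11: UPDATE b=27 (auto-commit; committed b=27)
Op 12: BEGIN: in_txn=True, pending={}
Final committed: {a=25, b=27, d=6}

Answer: 25 27 6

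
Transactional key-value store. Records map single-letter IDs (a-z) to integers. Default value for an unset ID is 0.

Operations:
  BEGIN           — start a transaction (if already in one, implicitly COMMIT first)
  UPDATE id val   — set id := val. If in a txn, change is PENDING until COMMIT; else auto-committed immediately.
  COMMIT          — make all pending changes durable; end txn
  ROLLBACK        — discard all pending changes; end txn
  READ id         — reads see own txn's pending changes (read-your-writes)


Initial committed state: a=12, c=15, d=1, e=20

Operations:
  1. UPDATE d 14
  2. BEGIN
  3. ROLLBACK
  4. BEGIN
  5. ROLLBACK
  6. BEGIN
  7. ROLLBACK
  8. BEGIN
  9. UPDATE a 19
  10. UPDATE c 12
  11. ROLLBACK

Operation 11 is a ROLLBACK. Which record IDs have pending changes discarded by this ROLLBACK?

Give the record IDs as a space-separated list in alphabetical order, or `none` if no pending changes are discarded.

Initial committed: {a=12, c=15, d=1, e=20}
Op 1: UPDATE d=14 (auto-commit; committed d=14)
Op 2: BEGIN: in_txn=True, pending={}
Op 3: ROLLBACK: discarded pending []; in_txn=False
Op 4: BEGIN: in_txn=True, pending={}
Op 5: ROLLBACK: discarded pending []; in_txn=False
Op 6: BEGIN: in_txn=True, pending={}
Op 7: ROLLBACK: discarded pending []; in_txn=False
Op 8: BEGIN: in_txn=True, pending={}
Op 9: UPDATE a=19 (pending; pending now {a=19})
Op 10: UPDATE c=12 (pending; pending now {a=19, c=12})
Op 11: ROLLBACK: discarded pending ['a', 'c']; in_txn=False
ROLLBACK at op 11 discards: ['a', 'c']

Answer: a c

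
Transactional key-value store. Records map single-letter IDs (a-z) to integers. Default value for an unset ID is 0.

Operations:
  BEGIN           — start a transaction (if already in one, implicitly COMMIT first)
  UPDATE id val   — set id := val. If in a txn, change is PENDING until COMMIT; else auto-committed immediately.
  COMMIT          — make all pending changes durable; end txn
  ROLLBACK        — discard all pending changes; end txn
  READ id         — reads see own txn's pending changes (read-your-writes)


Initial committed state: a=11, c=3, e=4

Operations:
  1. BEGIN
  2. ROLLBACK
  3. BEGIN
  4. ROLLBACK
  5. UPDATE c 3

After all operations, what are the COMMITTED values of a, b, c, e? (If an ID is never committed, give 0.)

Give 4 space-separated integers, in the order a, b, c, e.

Initial committed: {a=11, c=3, e=4}
Op 1: BEGIN: in_txn=True, pending={}
Op 2: ROLLBACK: discarded pending []; in_txn=False
Op 3: BEGIN: in_txn=True, pending={}
Op 4: ROLLBACK: discarded pending []; in_txn=False
Op 5: UPDATE c=3 (auto-commit; committed c=3)
Final committed: {a=11, c=3, e=4}

Answer: 11 0 3 4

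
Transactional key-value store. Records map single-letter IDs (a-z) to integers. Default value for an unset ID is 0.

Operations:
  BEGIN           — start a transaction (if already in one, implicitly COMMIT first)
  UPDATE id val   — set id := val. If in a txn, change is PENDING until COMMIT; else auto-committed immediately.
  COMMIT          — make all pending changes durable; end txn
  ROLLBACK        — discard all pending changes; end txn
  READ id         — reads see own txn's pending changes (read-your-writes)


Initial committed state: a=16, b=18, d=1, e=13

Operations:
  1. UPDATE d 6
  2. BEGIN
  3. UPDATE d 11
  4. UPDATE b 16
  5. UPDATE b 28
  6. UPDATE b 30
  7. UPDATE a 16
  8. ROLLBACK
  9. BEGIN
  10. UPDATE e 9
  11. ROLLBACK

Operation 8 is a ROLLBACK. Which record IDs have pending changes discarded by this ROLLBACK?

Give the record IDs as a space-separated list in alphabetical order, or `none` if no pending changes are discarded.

Initial committed: {a=16, b=18, d=1, e=13}
Op 1: UPDATE d=6 (auto-commit; committed d=6)
Op 2: BEGIN: in_txn=True, pending={}
Op 3: UPDATE d=11 (pending; pending now {d=11})
Op 4: UPDATE b=16 (pending; pending now {b=16, d=11})
Op 5: UPDATE b=28 (pending; pending now {b=28, d=11})
Op 6: UPDATE b=30 (pending; pending now {b=30, d=11})
Op 7: UPDATE a=16 (pending; pending now {a=16, b=30, d=11})
Op 8: ROLLBACK: discarded pending ['a', 'b', 'd']; in_txn=False
Op 9: BEGIN: in_txn=True, pending={}
Op 10: UPDATE e=9 (pending; pending now {e=9})
Op 11: ROLLBACK: discarded pending ['e']; in_txn=False
ROLLBACK at op 8 discards: ['a', 'b', 'd']

Answer: a b d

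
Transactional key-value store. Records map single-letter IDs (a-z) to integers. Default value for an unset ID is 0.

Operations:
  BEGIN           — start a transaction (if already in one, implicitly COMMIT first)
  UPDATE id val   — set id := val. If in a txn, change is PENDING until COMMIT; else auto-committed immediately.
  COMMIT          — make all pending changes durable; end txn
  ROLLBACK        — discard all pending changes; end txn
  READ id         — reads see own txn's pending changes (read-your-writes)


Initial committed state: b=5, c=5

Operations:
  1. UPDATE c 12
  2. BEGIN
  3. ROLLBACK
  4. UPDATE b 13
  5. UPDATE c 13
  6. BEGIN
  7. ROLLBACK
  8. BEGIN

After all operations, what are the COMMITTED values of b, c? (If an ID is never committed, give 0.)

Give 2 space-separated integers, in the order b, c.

Answer: 13 13

Derivation:
Initial committed: {b=5, c=5}
Op 1: UPDATE c=12 (auto-commit; committed c=12)
Op 2: BEGIN: in_txn=True, pending={}
Op 3: ROLLBACK: discarded pending []; in_txn=False
Op 4: UPDATE b=13 (auto-commit; committed b=13)
Op 5: UPDATE c=13 (auto-commit; committed c=13)
Op 6: BEGIN: in_txn=True, pending={}
Op 7: ROLLBACK: discarded pending []; in_txn=False
Op 8: BEGIN: in_txn=True, pending={}
Final committed: {b=13, c=13}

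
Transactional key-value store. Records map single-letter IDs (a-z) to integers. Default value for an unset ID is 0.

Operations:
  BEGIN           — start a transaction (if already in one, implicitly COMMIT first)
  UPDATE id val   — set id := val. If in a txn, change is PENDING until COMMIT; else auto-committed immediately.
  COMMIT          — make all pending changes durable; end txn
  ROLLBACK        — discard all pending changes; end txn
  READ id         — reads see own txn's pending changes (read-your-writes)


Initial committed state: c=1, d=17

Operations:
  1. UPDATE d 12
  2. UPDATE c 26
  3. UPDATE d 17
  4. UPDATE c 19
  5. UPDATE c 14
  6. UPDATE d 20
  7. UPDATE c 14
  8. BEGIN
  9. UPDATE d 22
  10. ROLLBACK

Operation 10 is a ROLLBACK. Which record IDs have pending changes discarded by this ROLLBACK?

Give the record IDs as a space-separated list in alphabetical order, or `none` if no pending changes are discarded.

Answer: d

Derivation:
Initial committed: {c=1, d=17}
Op 1: UPDATE d=12 (auto-commit; committed d=12)
Op 2: UPDATE c=26 (auto-commit; committed c=26)
Op 3: UPDATE d=17 (auto-commit; committed d=17)
Op 4: UPDATE c=19 (auto-commit; committed c=19)
Op 5: UPDATE c=14 (auto-commit; committed c=14)
Op 6: UPDATE d=20 (auto-commit; committed d=20)
Op 7: UPDATE c=14 (auto-commit; committed c=14)
Op 8: BEGIN: in_txn=True, pending={}
Op 9: UPDATE d=22 (pending; pending now {d=22})
Op 10: ROLLBACK: discarded pending ['d']; in_txn=False
ROLLBACK at op 10 discards: ['d']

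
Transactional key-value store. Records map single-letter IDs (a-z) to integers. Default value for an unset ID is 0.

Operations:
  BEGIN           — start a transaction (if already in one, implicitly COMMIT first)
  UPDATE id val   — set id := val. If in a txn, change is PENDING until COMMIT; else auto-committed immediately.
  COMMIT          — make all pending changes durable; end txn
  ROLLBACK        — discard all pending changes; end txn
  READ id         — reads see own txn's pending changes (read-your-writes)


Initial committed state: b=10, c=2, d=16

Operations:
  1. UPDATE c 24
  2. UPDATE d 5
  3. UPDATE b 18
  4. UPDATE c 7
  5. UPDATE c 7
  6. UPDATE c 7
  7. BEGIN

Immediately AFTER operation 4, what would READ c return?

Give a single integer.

Answer: 7

Derivation:
Initial committed: {b=10, c=2, d=16}
Op 1: UPDATE c=24 (auto-commit; committed c=24)
Op 2: UPDATE d=5 (auto-commit; committed d=5)
Op 3: UPDATE b=18 (auto-commit; committed b=18)
Op 4: UPDATE c=7 (auto-commit; committed c=7)
After op 4: visible(c) = 7 (pending={}, committed={b=18, c=7, d=5})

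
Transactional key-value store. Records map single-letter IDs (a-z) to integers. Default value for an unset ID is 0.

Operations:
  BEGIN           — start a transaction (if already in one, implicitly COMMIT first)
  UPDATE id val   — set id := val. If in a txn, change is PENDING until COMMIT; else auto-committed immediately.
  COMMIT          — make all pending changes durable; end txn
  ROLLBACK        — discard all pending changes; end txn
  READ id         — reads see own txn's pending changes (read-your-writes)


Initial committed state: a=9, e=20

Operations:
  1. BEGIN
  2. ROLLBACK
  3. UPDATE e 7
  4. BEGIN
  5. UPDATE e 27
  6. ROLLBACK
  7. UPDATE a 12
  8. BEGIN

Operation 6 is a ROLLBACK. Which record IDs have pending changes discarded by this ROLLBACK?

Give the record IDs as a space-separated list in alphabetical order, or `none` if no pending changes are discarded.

Answer: e

Derivation:
Initial committed: {a=9, e=20}
Op 1: BEGIN: in_txn=True, pending={}
Op 2: ROLLBACK: discarded pending []; in_txn=False
Op 3: UPDATE e=7 (auto-commit; committed e=7)
Op 4: BEGIN: in_txn=True, pending={}
Op 5: UPDATE e=27 (pending; pending now {e=27})
Op 6: ROLLBACK: discarded pending ['e']; in_txn=False
Op 7: UPDATE a=12 (auto-commit; committed a=12)
Op 8: BEGIN: in_txn=True, pending={}
ROLLBACK at op 6 discards: ['e']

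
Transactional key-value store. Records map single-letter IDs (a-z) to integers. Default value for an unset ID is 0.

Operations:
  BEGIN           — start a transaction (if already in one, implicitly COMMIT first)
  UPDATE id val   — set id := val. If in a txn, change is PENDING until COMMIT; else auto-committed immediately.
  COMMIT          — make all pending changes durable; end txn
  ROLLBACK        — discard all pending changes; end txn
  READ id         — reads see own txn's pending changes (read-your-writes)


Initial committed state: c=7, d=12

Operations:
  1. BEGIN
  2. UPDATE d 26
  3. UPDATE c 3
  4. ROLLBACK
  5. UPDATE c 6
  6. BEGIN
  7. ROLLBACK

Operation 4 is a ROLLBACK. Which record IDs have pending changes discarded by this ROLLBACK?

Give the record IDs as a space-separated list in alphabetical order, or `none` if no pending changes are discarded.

Initial committed: {c=7, d=12}
Op 1: BEGIN: in_txn=True, pending={}
Op 2: UPDATE d=26 (pending; pending now {d=26})
Op 3: UPDATE c=3 (pending; pending now {c=3, d=26})
Op 4: ROLLBACK: discarded pending ['c', 'd']; in_txn=False
Op 5: UPDATE c=6 (auto-commit; committed c=6)
Op 6: BEGIN: in_txn=True, pending={}
Op 7: ROLLBACK: discarded pending []; in_txn=False
ROLLBACK at op 4 discards: ['c', 'd']

Answer: c d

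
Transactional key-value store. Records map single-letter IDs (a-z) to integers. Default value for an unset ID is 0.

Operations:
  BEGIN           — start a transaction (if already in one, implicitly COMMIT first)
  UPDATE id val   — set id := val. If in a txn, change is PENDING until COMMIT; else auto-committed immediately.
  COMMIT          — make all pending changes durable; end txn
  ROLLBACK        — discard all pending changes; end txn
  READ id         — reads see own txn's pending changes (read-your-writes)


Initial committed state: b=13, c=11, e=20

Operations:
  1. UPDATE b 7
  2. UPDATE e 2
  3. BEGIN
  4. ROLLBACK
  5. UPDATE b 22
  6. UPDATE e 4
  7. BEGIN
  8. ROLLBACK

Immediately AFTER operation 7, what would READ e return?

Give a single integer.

Answer: 4

Derivation:
Initial committed: {b=13, c=11, e=20}
Op 1: UPDATE b=7 (auto-commit; committed b=7)
Op 2: UPDATE e=2 (auto-commit; committed e=2)
Op 3: BEGIN: in_txn=True, pending={}
Op 4: ROLLBACK: discarded pending []; in_txn=False
Op 5: UPDATE b=22 (auto-commit; committed b=22)
Op 6: UPDATE e=4 (auto-commit; committed e=4)
Op 7: BEGIN: in_txn=True, pending={}
After op 7: visible(e) = 4 (pending={}, committed={b=22, c=11, e=4})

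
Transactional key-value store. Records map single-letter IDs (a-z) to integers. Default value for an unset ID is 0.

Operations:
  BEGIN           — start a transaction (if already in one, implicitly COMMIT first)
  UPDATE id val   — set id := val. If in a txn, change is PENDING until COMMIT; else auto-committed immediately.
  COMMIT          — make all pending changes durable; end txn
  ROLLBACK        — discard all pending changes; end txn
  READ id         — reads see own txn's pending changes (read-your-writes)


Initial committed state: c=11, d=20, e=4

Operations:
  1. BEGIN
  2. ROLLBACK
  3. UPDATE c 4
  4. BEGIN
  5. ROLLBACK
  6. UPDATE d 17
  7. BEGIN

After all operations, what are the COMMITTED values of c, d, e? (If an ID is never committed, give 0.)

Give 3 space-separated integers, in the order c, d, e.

Answer: 4 17 4

Derivation:
Initial committed: {c=11, d=20, e=4}
Op 1: BEGIN: in_txn=True, pending={}
Op 2: ROLLBACK: discarded pending []; in_txn=False
Op 3: UPDATE c=4 (auto-commit; committed c=4)
Op 4: BEGIN: in_txn=True, pending={}
Op 5: ROLLBACK: discarded pending []; in_txn=False
Op 6: UPDATE d=17 (auto-commit; committed d=17)
Op 7: BEGIN: in_txn=True, pending={}
Final committed: {c=4, d=17, e=4}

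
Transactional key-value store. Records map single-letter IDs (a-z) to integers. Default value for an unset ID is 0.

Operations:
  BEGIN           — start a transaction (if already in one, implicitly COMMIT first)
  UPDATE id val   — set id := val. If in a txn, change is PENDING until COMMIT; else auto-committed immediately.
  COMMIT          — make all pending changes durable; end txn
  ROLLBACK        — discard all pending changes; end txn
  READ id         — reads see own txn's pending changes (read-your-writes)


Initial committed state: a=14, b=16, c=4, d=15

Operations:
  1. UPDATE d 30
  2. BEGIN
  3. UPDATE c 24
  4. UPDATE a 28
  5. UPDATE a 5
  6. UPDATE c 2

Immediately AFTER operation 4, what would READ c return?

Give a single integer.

Answer: 24

Derivation:
Initial committed: {a=14, b=16, c=4, d=15}
Op 1: UPDATE d=30 (auto-commit; committed d=30)
Op 2: BEGIN: in_txn=True, pending={}
Op 3: UPDATE c=24 (pending; pending now {c=24})
Op 4: UPDATE a=28 (pending; pending now {a=28, c=24})
After op 4: visible(c) = 24 (pending={a=28, c=24}, committed={a=14, b=16, c=4, d=30})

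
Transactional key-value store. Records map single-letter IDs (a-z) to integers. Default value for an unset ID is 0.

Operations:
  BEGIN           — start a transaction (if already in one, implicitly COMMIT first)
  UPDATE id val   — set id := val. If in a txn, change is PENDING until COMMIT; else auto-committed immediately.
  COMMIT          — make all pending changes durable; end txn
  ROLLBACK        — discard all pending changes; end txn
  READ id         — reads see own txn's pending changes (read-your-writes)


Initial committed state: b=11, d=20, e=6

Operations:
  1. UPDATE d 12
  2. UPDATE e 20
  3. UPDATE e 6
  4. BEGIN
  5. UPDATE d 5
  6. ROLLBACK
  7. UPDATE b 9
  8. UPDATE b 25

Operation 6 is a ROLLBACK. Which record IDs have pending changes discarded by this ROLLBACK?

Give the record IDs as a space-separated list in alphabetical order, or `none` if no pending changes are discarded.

Answer: d

Derivation:
Initial committed: {b=11, d=20, e=6}
Op 1: UPDATE d=12 (auto-commit; committed d=12)
Op 2: UPDATE e=20 (auto-commit; committed e=20)
Op 3: UPDATE e=6 (auto-commit; committed e=6)
Op 4: BEGIN: in_txn=True, pending={}
Op 5: UPDATE d=5 (pending; pending now {d=5})
Op 6: ROLLBACK: discarded pending ['d']; in_txn=False
Op 7: UPDATE b=9 (auto-commit; committed b=9)
Op 8: UPDATE b=25 (auto-commit; committed b=25)
ROLLBACK at op 6 discards: ['d']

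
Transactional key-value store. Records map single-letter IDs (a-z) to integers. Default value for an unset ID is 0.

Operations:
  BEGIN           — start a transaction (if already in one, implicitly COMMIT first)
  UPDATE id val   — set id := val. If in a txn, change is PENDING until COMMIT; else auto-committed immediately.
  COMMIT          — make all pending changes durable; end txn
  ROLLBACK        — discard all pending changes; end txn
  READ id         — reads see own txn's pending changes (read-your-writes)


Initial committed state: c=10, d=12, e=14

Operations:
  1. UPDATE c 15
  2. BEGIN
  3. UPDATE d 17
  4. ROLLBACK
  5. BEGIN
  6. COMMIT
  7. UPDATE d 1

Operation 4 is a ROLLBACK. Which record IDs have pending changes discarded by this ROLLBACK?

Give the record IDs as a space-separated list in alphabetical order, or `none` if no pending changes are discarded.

Answer: d

Derivation:
Initial committed: {c=10, d=12, e=14}
Op 1: UPDATE c=15 (auto-commit; committed c=15)
Op 2: BEGIN: in_txn=True, pending={}
Op 3: UPDATE d=17 (pending; pending now {d=17})
Op 4: ROLLBACK: discarded pending ['d']; in_txn=False
Op 5: BEGIN: in_txn=True, pending={}
Op 6: COMMIT: merged [] into committed; committed now {c=15, d=12, e=14}
Op 7: UPDATE d=1 (auto-commit; committed d=1)
ROLLBACK at op 4 discards: ['d']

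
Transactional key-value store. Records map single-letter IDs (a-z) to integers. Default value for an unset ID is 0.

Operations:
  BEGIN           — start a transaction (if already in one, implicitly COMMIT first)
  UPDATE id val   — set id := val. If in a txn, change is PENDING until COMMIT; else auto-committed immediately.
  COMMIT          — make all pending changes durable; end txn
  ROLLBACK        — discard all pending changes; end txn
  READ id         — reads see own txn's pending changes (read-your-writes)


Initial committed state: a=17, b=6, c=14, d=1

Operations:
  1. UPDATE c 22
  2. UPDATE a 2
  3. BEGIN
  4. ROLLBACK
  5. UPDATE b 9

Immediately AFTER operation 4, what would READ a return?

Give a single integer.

Answer: 2

Derivation:
Initial committed: {a=17, b=6, c=14, d=1}
Op 1: UPDATE c=22 (auto-commit; committed c=22)
Op 2: UPDATE a=2 (auto-commit; committed a=2)
Op 3: BEGIN: in_txn=True, pending={}
Op 4: ROLLBACK: discarded pending []; in_txn=False
After op 4: visible(a) = 2 (pending={}, committed={a=2, b=6, c=22, d=1})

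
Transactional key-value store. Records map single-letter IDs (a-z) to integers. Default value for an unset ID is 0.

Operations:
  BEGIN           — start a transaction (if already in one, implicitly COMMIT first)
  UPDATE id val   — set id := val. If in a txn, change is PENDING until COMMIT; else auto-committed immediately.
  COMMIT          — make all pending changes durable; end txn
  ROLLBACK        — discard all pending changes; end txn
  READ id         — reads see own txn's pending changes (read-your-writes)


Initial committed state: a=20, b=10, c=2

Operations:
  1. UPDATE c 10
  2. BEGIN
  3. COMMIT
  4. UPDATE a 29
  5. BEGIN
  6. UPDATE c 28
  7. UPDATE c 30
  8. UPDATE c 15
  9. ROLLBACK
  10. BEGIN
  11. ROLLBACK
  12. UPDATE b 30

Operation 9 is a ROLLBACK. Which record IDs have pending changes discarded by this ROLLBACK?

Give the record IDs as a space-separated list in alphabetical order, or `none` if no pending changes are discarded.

Answer: c

Derivation:
Initial committed: {a=20, b=10, c=2}
Op 1: UPDATE c=10 (auto-commit; committed c=10)
Op 2: BEGIN: in_txn=True, pending={}
Op 3: COMMIT: merged [] into committed; committed now {a=20, b=10, c=10}
Op 4: UPDATE a=29 (auto-commit; committed a=29)
Op 5: BEGIN: in_txn=True, pending={}
Op 6: UPDATE c=28 (pending; pending now {c=28})
Op 7: UPDATE c=30 (pending; pending now {c=30})
Op 8: UPDATE c=15 (pending; pending now {c=15})
Op 9: ROLLBACK: discarded pending ['c']; in_txn=False
Op 10: BEGIN: in_txn=True, pending={}
Op 11: ROLLBACK: discarded pending []; in_txn=False
Op 12: UPDATE b=30 (auto-commit; committed b=30)
ROLLBACK at op 9 discards: ['c']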